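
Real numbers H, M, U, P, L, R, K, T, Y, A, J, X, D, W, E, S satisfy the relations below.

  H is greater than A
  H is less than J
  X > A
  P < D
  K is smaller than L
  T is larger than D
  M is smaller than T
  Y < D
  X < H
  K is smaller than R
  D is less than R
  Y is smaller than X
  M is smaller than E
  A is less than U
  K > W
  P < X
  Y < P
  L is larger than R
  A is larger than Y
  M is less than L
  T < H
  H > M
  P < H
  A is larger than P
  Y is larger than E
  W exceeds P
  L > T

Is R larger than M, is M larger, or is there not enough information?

M < E and E < Y give M < Y.
With Y < P: M < E < Y < P.
With P < W: M < E < Y < P < W.
With W < K: M < E < Y < P < W < K.
With K < R: M < E < Y < P < W < K < R.
So R is larger.

R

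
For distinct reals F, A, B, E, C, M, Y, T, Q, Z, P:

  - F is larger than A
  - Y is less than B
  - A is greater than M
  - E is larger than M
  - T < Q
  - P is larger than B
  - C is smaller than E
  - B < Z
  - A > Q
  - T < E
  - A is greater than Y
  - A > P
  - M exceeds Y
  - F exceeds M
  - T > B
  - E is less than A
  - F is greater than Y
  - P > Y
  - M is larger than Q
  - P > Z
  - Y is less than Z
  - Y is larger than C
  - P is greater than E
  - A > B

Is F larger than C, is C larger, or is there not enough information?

C < Y and Y < B give C < B.
With B < T: C < Y < B < T.
Then T < Q extends the chain to Q.
Then Q < M extends the chain to M.
With M < E: C < Y < B < T < Q < M < E.
Then E < P extends the chain to P.
With P < A: C < Y < B < T < Q < M < E < P < A.
Then A < F extends the chain to F.
So F is larger.

F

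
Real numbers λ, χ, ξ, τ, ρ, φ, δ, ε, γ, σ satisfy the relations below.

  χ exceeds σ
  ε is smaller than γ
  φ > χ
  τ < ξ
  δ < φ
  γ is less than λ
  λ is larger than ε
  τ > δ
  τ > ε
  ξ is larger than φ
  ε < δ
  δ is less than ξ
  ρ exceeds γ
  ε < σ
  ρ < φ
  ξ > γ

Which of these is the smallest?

ε

Chaining upward from ε: directly above it, σ, γ, δ, τ, λ; then χ, ρ, φ, ξ.
That covers every other element, and nothing is given below ε, so ε is the smallest.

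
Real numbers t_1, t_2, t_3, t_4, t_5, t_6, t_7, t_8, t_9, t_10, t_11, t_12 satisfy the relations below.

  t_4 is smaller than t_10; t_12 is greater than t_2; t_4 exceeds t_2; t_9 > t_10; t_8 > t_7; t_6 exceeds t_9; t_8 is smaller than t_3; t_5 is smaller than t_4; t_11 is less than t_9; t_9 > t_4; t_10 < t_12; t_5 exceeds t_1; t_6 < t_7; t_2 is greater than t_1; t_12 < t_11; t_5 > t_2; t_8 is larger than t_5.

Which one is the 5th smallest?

The consecutive relations fix a unique order: t_1 < t_2 < t_5 < t_4 < t_10 < t_12 < t_11 < t_9 < t_6 < t_7 < t_8 < t_3.
Counting 5 from the smallest end gives t_10.

t_10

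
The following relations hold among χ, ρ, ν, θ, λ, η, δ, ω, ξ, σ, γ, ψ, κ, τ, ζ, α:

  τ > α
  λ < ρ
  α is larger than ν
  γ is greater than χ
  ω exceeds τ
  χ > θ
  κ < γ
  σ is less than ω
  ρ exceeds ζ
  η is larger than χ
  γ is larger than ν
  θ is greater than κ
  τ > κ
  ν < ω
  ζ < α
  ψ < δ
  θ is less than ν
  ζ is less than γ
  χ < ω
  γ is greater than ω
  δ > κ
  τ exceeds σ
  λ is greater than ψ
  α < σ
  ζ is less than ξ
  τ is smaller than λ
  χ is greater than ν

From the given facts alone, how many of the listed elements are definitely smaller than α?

The elements the relations force below α are κ, ζ, θ, ν — no chain reaches any other.
That is 4.

4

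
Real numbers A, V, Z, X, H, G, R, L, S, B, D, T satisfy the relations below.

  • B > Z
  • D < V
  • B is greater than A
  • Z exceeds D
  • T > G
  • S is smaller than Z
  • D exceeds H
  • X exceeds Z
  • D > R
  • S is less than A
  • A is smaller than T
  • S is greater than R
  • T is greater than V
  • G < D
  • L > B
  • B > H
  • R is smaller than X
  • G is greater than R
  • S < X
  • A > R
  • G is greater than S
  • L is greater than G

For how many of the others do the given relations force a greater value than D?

Directly above D: V, Z.
One step further: B, X, T (5 so far).
One step further: L (6 so far).
No other element is forced above D by the given relations, so the count is 6.

6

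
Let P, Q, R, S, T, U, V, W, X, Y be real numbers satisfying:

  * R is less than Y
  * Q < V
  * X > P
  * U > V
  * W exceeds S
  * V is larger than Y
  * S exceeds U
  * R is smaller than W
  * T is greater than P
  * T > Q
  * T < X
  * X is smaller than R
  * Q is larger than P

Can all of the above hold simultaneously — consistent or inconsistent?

consistent

The single ordering P < Q < T < X < R < Y < V < U < S < W satisfies every listed relation, so no contradiction arises.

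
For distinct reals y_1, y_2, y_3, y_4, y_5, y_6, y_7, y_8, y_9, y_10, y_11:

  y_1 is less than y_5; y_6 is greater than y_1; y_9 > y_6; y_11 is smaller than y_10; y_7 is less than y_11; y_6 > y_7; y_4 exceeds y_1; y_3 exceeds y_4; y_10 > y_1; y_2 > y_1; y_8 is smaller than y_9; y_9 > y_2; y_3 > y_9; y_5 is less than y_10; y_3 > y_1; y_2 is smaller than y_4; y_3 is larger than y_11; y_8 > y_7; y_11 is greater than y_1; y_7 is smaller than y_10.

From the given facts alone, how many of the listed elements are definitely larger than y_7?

6

Directly above y_7: y_11, y_8, y_6, y_10.
One step further: y_9, y_3 (6 so far).
No other element is forced above y_7 by the given relations, so the count is 6.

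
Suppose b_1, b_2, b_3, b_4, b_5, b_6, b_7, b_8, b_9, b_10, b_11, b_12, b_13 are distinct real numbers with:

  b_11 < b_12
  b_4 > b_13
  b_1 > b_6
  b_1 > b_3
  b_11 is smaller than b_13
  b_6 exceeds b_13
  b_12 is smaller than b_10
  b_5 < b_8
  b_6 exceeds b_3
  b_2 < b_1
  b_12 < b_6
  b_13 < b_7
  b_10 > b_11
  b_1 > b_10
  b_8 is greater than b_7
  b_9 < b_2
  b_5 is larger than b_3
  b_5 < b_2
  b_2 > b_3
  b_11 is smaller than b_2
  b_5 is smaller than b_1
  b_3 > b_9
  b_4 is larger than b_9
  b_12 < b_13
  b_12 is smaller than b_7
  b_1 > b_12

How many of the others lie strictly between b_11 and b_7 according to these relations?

2

The relations place b_11 below b_7. An element lies strictly between them when it is forced above b_11 and also forced below b_7.
Above b_11: {b_12, b_10, b_13, b_6, b_2, b_1, b_8, b_4}. Below b_7: {b_12, b_13}.
Intersection: {b_12, b_13} — 2.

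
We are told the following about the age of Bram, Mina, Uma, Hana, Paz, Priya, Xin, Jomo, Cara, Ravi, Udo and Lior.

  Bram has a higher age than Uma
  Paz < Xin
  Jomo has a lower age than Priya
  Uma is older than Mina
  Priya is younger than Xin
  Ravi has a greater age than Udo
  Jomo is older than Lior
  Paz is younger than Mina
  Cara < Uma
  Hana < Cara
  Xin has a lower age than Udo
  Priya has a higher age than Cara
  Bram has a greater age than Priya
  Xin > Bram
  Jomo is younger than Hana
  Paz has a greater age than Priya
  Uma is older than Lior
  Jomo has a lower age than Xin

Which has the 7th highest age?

Chaining the given pairs: Lior < Jomo < Hana < Cara < Priya < Paz < Mina < Uma < Bram < Xin < Udo < Ravi.
The 7th largest is Paz.

Paz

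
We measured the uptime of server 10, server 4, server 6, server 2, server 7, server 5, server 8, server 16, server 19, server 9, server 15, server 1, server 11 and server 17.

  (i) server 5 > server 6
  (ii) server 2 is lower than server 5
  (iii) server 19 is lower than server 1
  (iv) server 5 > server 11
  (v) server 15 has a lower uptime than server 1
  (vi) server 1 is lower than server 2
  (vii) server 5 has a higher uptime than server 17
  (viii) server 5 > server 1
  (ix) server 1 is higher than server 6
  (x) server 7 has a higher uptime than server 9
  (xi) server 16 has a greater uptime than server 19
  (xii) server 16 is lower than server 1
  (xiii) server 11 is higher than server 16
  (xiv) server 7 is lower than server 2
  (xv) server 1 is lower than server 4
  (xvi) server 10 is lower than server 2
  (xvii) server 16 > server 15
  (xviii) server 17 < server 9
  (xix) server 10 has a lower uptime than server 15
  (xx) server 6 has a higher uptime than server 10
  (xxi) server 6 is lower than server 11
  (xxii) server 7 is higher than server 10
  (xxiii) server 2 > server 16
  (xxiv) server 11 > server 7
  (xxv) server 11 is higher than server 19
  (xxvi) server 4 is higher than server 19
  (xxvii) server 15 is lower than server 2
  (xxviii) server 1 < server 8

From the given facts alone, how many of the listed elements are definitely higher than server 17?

Directly above server 17: server 9, server 5.
One step further: server 7 (3 so far).
One step further: server 2, server 11 (5 so far).
No other element is forced above server 17 by the given relations, so the count is 5.

5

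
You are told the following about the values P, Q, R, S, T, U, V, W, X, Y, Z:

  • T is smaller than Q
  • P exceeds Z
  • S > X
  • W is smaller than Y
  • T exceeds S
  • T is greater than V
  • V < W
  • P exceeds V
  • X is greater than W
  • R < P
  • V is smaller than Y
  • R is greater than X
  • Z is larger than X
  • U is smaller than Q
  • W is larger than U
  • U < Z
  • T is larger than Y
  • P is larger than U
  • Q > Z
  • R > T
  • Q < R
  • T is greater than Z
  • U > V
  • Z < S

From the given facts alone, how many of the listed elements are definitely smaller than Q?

From Q the given relations immediately reach U, Z, T.
From those, V, Y, X, S — 7 in total.
From those, W — 8 in total.
No other element is forced below Q by the given relations, so the count is 8.

8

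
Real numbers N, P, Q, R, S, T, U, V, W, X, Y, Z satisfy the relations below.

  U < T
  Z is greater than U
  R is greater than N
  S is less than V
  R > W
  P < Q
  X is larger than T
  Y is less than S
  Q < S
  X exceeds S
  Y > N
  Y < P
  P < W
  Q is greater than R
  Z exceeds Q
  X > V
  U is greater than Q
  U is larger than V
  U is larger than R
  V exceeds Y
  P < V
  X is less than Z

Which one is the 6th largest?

S

The consecutive relations fix a unique order: N < Y < P < W < R < Q < S < V < U < T < X < Z.
The 6th largest is S.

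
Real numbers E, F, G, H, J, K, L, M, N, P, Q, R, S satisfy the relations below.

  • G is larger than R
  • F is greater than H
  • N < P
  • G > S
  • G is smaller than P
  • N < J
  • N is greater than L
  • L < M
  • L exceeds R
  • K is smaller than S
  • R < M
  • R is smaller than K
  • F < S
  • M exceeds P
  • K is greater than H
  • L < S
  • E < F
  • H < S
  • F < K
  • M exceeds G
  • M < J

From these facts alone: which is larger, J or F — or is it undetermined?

J

F < K and K < S give F < S.
Then S < G extends the chain to G.
Then G < P extends the chain to P.
Then P < M extends the chain to M.
With M < J: F < K < S < G < P < M < J.
So J is larger.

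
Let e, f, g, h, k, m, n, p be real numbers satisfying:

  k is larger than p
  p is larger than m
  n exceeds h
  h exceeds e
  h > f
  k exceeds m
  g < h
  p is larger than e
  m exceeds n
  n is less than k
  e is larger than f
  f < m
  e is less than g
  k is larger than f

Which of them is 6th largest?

Piecing the relations together gives one ordering: f < e < g < h < n < m < p < k.
Counting 6 from the largest end gives g.

g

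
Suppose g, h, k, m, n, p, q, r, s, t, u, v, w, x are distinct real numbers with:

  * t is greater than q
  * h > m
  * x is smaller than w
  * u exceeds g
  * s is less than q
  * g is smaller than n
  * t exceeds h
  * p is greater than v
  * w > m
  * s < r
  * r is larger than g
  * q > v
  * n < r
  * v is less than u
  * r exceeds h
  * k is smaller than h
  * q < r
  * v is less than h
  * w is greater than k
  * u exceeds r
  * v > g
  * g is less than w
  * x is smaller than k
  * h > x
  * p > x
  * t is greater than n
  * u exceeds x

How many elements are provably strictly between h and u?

1

Chaining upward from h reaches: r, t.
Chaining downward from u reaches: x, k, g, v, n, m, s, q, r.
Strictly between h and u are those in both lists: r — 1 element.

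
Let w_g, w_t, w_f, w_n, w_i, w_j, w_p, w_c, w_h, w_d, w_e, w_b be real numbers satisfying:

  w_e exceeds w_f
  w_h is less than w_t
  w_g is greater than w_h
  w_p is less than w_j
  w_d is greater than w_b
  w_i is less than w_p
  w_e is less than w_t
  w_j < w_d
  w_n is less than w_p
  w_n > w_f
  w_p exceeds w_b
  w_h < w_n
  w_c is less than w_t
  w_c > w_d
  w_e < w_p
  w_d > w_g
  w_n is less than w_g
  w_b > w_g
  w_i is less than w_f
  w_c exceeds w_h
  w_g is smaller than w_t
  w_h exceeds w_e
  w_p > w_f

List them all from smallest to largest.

w_i < w_f < w_e < w_h < w_n < w_g < w_b < w_p < w_j < w_d < w_c < w_t

The consecutive links are each given: w_i < w_f; w_f < w_e; w_e < w_h; w_h < w_n; w_n < w_g; w_g < w_b; w_b < w_p; w_p < w_j; w_j < w_d; w_d < w_c; w_c < w_t.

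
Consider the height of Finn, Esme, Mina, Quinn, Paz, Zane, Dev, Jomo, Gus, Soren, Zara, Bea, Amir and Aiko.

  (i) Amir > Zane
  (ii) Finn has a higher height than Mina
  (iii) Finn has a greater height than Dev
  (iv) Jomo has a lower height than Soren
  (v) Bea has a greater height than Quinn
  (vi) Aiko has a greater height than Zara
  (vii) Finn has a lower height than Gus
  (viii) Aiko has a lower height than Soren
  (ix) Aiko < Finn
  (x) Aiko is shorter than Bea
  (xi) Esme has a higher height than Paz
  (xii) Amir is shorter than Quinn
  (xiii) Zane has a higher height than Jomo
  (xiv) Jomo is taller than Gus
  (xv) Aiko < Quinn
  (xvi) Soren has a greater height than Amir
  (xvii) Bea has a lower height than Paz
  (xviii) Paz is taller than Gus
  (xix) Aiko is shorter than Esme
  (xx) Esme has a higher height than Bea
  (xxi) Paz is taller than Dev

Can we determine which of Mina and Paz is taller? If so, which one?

Paz

Mina < Finn < Gus < Jomo < Zane < Amir < Quinn < Bea < Paz, by transitivity through Finn, Gus, Jomo, Zane, Amir, Quinn, Bea.
So Paz is taller.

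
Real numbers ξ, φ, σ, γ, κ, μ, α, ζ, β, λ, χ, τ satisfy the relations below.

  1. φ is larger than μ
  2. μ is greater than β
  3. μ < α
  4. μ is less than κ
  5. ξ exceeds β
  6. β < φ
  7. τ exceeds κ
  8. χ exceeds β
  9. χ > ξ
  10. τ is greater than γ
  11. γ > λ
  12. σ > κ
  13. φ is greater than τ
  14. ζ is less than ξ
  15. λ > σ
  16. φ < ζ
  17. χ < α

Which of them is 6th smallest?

γ

Chaining the given pairs: β < μ < κ < σ < λ < γ < τ < φ < ζ < ξ < χ < α.
The 6th smallest is γ.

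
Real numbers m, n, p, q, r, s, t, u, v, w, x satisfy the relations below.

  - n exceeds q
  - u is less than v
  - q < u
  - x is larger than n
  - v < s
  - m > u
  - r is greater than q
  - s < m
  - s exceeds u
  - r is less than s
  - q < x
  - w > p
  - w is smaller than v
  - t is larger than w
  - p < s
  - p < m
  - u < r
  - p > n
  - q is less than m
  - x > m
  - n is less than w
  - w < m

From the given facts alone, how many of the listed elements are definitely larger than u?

The elements the relations force above u are r, v, s, m, x — no chain reaches any other.
That is 5.

5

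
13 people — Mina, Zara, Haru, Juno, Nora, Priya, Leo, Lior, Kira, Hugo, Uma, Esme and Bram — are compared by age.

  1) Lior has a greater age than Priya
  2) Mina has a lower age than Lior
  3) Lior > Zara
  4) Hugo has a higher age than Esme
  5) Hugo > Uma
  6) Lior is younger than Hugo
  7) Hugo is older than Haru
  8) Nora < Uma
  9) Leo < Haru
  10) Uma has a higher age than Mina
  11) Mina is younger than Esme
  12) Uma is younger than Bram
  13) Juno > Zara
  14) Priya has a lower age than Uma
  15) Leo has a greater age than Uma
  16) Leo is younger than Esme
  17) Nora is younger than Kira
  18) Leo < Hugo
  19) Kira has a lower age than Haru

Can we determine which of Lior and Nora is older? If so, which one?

Following every chain through Nora: above Nora we get Kira, Uma, Leo, Esme, Haru, Bram, Hugo.
Lior is not reached, and no chain runs the other way from Lior to Nora.
So the given relations leave the order of Nora and Lior undetermined.

undetermined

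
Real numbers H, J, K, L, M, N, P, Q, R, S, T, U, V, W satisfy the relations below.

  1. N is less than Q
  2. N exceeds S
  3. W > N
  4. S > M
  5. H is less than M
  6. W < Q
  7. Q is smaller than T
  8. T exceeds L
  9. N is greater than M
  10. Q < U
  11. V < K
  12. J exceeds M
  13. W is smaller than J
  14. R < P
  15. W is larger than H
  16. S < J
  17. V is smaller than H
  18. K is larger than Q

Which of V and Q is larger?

Q

Following the relations from V: V < H < M < S < N < W < Q.
So V < Q; Q is the larger of the two.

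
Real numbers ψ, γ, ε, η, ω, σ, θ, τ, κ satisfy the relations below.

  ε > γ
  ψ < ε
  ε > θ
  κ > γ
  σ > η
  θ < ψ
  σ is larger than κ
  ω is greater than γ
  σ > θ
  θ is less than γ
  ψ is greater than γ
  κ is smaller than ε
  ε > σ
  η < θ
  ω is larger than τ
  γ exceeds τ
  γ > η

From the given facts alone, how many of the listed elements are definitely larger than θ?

6

From θ the given relations immediately reach γ, ψ, σ, ε.
From those, κ, ω — 6 in total.
No other element is forced above θ by the given relations, so the count is 6.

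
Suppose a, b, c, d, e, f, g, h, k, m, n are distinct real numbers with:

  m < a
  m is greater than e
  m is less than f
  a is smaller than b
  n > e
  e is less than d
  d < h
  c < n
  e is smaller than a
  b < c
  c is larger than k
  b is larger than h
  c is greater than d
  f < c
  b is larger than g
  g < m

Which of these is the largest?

n

g is not greatest since g < m; e is not greatest since e < m; m is not greatest since m < a; k is not greatest since k < c; a is not greatest since a < b; d is not greatest since d < h; f is not greatest since f < c; h is not greatest since h < b; b is not greatest since b < c; c is not greatest since c < n.
Only n has nothing above it, so n is the largest.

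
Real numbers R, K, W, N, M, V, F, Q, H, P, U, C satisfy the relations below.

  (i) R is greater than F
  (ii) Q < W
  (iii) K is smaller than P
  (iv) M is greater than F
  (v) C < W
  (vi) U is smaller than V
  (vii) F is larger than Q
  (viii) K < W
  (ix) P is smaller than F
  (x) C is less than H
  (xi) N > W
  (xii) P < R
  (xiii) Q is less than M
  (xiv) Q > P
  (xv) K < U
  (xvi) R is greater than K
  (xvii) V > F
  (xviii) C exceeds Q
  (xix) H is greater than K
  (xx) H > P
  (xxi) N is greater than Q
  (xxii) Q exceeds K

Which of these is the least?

K

Chaining upward from K: directly above it, P, Q, W, U, R, H; then F, C, M, N, V.
That covers every other element, and nothing is given below K, so K is the least.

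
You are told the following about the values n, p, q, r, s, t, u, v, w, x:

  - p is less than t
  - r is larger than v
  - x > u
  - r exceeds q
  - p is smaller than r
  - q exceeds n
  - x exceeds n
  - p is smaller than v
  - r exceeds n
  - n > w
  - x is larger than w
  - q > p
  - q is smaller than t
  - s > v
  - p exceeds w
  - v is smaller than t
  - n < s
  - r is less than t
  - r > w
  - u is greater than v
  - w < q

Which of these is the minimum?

Chaining upward from w: directly above it, p, n, q, r, x; then v, s, t; then u.
That covers every other element, and nothing is given below w, so w is the minimum.

w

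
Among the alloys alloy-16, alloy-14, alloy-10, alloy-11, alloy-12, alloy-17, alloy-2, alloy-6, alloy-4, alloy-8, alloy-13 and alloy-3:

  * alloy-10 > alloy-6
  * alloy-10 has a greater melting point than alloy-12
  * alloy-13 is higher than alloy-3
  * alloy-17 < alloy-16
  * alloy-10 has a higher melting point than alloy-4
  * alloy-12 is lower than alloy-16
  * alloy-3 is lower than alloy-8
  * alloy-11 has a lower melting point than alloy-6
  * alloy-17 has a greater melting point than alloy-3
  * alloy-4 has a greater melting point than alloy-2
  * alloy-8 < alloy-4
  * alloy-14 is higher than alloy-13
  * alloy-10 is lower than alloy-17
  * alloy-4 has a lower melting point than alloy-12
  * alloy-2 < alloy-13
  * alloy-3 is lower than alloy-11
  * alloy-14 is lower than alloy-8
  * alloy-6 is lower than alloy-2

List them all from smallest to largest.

alloy-3 < alloy-11 < alloy-6 < alloy-2 < alloy-13 < alloy-14 < alloy-8 < alloy-4 < alloy-12 < alloy-10 < alloy-17 < alloy-16

Nothing is placed below alloy-3, so it is least; from there alloy-3 < alloy-11; alloy-11 < alloy-6; alloy-6 < alloy-2; alloy-2 < alloy-13; alloy-13 < alloy-14; alloy-14 < alloy-8; alloy-8 < alloy-4; alloy-4 < alloy-12; alloy-12 < alloy-10; alloy-10 < alloy-17; alloy-17 < alloy-16, each given directly.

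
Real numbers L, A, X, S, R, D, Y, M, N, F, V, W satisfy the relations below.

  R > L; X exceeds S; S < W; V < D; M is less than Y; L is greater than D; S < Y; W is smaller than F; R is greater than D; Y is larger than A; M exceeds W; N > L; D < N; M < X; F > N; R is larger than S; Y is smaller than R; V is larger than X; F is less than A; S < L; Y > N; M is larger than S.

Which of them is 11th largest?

The consecutive relations fix a unique order: S < W < M < X < V < D < L < N < F < A < Y < R.
Counting 11 from the largest end gives W.

W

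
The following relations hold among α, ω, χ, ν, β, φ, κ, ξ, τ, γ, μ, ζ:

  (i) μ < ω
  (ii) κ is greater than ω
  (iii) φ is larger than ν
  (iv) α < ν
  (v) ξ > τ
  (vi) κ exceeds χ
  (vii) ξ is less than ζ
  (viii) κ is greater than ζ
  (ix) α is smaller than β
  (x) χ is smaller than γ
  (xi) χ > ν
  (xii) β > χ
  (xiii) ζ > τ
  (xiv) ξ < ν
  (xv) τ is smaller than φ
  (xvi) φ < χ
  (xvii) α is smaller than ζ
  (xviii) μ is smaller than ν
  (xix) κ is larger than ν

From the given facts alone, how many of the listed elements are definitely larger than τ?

8

The elements the relations force above τ are ξ, ν, ζ, φ, χ, β, κ, γ — no chain reaches any other.
That is 8.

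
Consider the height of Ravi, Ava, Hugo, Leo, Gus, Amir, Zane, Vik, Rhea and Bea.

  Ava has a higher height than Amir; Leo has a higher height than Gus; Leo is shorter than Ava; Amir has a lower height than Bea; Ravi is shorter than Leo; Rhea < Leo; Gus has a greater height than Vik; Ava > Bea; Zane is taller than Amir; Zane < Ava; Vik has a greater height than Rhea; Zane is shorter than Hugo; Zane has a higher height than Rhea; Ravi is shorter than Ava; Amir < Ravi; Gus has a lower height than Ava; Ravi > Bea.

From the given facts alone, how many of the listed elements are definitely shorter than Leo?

From Leo the given relations immediately reach Rhea, Gus, Ravi.
From those, Amir, Vik, Bea — 6 in total.
No other element is forced below Leo by the given relations, so the count is 6.

6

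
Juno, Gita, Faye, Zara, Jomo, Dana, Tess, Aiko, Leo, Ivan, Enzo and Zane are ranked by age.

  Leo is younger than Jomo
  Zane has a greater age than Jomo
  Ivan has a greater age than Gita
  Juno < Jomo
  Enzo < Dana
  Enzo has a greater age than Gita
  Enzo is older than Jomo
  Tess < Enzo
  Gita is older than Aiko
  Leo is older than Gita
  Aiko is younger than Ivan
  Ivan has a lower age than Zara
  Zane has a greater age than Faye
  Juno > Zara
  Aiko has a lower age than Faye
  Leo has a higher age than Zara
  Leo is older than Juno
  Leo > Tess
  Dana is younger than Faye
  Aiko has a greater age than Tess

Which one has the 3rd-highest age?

Dana

The consecutive relations fix a unique order: Tess < Aiko < Gita < Ivan < Zara < Juno < Leo < Jomo < Enzo < Dana < Faye < Zane.
Counting 3 from the largest end gives Dana.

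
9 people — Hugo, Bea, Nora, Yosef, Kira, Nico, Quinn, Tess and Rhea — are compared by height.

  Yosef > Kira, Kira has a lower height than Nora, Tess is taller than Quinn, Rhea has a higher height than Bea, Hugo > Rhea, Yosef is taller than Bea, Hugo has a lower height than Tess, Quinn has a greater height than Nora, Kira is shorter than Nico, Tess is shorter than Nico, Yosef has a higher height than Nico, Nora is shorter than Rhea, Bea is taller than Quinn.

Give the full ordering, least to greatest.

The consecutive links are each given: Kira < Nora; Nora < Quinn; Quinn < Bea; Bea < Rhea; Rhea < Hugo; Hugo < Tess; Tess < Nico; Nico < Yosef.

Kira < Nora < Quinn < Bea < Rhea < Hugo < Tess < Nico < Yosef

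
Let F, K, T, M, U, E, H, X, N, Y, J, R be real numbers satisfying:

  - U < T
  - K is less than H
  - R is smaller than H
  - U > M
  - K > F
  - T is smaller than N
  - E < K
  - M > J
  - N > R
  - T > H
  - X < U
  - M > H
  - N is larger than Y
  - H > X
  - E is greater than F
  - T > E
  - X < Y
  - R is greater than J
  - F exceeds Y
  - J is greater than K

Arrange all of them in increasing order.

The consecutive links are each given: X < Y; Y < F; F < E; E < K; K < J; J < R; R < H; H < M; M < U; U < T; T < N.

X < Y < F < E < K < J < R < H < M < U < T < N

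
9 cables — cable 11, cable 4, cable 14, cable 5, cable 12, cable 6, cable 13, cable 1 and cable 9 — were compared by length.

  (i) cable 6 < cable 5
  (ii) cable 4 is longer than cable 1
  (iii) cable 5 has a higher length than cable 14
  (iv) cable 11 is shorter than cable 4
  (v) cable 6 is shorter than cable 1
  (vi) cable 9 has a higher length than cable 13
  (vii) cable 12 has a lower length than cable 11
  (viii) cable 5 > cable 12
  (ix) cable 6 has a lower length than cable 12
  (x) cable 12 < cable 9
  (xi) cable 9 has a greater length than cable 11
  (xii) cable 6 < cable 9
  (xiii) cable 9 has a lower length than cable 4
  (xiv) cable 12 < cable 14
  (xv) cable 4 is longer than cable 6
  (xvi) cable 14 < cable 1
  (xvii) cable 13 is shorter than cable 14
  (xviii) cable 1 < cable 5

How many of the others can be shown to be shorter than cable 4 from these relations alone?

7

From cable 4 the given relations immediately reach cable 6, cable 11, cable 9, cable 1.
From those, cable 13, cable 12, cable 14 — 7 in total.
Nothing else is reachable below cable 4; 7 in all.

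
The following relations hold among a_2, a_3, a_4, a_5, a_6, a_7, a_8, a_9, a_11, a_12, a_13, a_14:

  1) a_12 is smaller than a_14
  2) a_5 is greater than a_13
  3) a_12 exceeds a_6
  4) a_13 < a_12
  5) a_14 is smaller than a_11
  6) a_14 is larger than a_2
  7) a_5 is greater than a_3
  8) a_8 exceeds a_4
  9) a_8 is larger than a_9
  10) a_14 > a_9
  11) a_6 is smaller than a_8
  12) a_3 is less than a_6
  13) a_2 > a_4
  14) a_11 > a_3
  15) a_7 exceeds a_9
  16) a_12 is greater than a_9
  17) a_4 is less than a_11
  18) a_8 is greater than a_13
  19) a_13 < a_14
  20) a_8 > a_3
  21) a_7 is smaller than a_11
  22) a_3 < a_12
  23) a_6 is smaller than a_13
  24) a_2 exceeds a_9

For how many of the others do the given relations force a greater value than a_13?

5

Directly above a_13: a_12, a_8, a_14, a_5.
One step further: a_11 (5 so far).
No other element is forced above a_13 by the given relations, so the count is 5.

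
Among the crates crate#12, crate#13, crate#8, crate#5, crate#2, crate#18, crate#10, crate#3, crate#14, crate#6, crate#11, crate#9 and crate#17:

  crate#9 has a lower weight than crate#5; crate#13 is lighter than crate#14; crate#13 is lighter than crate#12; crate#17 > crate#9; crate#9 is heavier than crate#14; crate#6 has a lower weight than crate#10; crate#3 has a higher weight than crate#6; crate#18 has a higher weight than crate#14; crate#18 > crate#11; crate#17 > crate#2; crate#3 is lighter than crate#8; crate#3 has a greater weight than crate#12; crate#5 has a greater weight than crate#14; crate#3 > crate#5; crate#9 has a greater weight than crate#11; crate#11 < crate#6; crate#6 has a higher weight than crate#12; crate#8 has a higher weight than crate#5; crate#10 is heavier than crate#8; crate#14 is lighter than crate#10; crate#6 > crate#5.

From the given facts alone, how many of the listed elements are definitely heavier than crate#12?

4

From crate#12 the given relations immediately reach crate#6, crate#3.
From those, crate#8, crate#10 — 4 in total.
Nothing else is reachable above crate#12; 4 in all.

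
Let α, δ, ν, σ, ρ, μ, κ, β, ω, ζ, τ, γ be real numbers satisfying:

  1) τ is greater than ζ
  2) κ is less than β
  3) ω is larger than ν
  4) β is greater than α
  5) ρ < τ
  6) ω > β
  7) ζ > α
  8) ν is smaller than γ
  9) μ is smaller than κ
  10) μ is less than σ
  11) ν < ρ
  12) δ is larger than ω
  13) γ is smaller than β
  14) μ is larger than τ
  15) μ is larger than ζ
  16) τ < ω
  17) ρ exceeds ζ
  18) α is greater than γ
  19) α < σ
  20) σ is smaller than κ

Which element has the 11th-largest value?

Chaining the given pairs: ν < γ < α < ζ < ρ < τ < μ < σ < κ < β < ω < δ.
Counting 11 from the largest end gives γ.

γ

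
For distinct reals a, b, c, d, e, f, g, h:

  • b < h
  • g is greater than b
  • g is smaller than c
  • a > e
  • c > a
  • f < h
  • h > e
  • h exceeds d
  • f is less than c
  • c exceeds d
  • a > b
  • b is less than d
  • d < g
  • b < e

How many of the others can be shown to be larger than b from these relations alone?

6

Directly above b: e, d, g, h, a.
One step further: c (6 so far).
Nothing else is reachable above b; 6 in all.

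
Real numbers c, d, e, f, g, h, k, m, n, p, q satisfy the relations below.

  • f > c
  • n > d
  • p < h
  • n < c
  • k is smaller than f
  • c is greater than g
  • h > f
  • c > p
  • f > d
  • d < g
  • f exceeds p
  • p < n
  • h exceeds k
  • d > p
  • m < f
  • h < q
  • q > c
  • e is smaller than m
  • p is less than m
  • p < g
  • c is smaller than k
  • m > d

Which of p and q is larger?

Link the given pairs in sequence: p < d; d < g; g < c; c < k; k < f; f < h; h < q.
Together: p < d < g < c < k < f < h < q.
So p < q; q is the larger of the two.

q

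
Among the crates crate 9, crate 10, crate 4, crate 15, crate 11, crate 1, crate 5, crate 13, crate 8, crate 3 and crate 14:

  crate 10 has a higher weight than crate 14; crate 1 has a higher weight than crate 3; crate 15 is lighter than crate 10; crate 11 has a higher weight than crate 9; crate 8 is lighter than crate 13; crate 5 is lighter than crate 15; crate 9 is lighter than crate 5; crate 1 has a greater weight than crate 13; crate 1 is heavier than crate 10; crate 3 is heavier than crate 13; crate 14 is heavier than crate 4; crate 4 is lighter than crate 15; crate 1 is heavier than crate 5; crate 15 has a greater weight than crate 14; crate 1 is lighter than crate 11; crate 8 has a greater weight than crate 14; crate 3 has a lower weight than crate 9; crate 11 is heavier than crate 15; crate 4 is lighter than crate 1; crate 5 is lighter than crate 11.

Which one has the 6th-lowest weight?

crate 9

Chaining the given pairs: crate 4 < crate 14 < crate 8 < crate 13 < crate 3 < crate 9 < crate 5 < crate 15 < crate 10 < crate 1 < crate 11.
Counting 6 from the smallest end gives crate 9.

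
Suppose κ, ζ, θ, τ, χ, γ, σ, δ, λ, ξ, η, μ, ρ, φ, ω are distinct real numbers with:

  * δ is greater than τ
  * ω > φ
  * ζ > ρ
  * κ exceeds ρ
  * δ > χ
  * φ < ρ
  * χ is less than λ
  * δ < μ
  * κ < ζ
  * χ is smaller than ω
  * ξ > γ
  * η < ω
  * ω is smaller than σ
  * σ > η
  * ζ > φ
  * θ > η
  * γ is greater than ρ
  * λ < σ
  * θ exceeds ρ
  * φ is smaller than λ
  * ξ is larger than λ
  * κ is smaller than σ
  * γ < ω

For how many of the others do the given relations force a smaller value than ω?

5

The elements the relations force below ω are η, φ, χ, ρ, γ — no chain reaches any other.
That is 5.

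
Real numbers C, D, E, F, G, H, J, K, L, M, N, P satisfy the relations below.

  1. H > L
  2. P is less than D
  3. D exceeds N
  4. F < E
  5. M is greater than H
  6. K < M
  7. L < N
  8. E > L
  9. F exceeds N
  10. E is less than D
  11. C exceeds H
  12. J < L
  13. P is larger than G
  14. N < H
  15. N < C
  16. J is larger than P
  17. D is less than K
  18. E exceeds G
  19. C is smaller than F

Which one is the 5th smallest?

The consecutive relations fix a unique order: G < P < J < L < N < H < C < F < E < D < K < M.
Counting 5 from the smallest end gives N.

N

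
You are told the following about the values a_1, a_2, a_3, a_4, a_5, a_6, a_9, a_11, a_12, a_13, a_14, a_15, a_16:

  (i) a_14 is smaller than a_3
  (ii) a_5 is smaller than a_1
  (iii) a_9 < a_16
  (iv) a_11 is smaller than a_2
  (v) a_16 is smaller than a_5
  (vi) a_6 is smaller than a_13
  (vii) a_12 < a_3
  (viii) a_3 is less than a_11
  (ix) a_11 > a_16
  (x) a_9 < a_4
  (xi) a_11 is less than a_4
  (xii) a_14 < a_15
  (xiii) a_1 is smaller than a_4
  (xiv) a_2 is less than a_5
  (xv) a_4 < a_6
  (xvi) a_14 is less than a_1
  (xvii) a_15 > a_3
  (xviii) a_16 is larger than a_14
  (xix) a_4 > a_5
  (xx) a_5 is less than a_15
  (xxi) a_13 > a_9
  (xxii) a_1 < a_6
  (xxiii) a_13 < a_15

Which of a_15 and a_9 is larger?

a_9 < a_16 and a_16 < a_11 give a_9 < a_11.
With a_11 < a_2: a_9 < a_16 < a_11 < a_2.
With a_2 < a_5: a_9 < a_16 < a_11 < a_2 < a_5.
With a_5 < a_1: a_9 < a_16 < a_11 < a_2 < a_5 < a_1.
Then a_1 < a_4 extends the chain to a_4.
With a_4 < a_6: a_9 < a_16 < a_11 < a_2 < a_5 < a_1 < a_4 < a_6.
Then a_6 < a_13 extends the chain to a_13.
Then a_13 < a_15 extends the chain to a_15.
So a_9 < a_15; a_15 is the larger of the two.

a_15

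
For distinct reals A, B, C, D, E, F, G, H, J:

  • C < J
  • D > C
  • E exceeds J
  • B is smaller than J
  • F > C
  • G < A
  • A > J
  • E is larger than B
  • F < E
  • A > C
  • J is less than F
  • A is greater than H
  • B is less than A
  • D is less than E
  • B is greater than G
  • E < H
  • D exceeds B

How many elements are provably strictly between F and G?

2

The relations place G below F. An element lies strictly between them when it is forced above G and also forced below F.
Above G: {B, J, D, E, H, A}. Below F: {C, B, J}.
Intersection: {B, J} — 2.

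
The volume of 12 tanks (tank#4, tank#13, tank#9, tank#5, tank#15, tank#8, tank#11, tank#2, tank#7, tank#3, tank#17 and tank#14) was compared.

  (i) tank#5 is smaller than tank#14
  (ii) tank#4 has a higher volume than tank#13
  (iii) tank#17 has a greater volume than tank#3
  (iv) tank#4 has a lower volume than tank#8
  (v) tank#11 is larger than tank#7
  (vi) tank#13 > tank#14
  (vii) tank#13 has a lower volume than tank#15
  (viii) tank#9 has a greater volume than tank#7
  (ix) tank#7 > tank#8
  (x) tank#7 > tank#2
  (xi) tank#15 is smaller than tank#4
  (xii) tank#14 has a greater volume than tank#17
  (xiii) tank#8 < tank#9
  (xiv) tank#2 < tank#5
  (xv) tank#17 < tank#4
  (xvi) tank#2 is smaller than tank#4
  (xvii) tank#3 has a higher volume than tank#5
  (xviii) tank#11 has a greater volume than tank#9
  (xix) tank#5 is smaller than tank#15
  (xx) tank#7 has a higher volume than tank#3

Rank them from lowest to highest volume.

tank#2 < tank#5 < tank#3 < tank#17 < tank#14 < tank#13 < tank#15 < tank#4 < tank#8 < tank#7 < tank#9 < tank#11

The consecutive links are each given: tank#2 < tank#5; tank#5 < tank#3; tank#3 < tank#17; tank#17 < tank#14; tank#14 < tank#13; tank#13 < tank#15; tank#15 < tank#4; tank#4 < tank#8; tank#8 < tank#7; tank#7 < tank#9; tank#9 < tank#11.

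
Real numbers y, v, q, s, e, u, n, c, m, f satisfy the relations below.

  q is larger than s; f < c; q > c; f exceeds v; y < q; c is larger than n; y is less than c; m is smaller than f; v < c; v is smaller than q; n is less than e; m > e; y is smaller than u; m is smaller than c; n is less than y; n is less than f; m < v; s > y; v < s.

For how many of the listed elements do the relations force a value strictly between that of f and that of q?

1

Chaining upward from f reaches: c.
Chaining downward from q reaches: n, y, e, m, v, s, c.
Strictly between f and q are those in both lists: c — 1 element.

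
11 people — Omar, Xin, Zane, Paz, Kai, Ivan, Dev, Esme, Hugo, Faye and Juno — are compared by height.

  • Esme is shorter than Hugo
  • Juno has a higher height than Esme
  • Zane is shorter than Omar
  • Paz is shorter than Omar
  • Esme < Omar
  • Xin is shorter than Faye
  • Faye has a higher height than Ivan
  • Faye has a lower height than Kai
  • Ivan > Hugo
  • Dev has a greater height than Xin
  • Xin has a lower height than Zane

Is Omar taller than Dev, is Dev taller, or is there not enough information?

Following every chain through Dev: below Dev we get Xin.
Omar is not reached, and no chain runs the other way from Omar to Dev.
So the given relations leave the order of Dev and Omar undetermined.

undetermined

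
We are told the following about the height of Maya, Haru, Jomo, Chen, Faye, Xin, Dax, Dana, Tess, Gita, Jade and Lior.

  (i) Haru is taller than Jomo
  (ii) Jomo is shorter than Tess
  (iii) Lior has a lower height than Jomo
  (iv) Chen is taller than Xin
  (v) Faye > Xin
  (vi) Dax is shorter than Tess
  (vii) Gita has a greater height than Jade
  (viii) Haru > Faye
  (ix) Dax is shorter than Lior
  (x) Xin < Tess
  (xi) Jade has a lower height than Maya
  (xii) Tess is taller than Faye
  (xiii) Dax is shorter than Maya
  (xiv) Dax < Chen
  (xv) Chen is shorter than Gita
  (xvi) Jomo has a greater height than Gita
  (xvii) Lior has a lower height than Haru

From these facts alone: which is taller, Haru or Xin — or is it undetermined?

Haru

Xin < Chen and Chen < Gita give Xin < Gita.
Then Gita < Jomo extends the chain to Jomo.
Then Jomo < Haru extends the chain to Haru.
So Haru is taller.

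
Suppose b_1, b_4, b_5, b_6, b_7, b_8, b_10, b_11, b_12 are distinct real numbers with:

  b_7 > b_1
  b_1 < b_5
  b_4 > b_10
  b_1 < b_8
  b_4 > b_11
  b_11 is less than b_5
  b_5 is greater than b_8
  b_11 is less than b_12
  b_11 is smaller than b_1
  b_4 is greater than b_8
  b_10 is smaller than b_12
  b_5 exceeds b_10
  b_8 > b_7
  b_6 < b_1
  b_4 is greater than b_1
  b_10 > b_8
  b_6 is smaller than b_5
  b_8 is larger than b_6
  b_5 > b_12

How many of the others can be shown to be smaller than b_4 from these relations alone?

Directly below b_4: b_11, b_1, b_8, b_10.
One step further: b_6, b_7 (6 so far).
Nothing else is reachable below b_4; 6 in all.

6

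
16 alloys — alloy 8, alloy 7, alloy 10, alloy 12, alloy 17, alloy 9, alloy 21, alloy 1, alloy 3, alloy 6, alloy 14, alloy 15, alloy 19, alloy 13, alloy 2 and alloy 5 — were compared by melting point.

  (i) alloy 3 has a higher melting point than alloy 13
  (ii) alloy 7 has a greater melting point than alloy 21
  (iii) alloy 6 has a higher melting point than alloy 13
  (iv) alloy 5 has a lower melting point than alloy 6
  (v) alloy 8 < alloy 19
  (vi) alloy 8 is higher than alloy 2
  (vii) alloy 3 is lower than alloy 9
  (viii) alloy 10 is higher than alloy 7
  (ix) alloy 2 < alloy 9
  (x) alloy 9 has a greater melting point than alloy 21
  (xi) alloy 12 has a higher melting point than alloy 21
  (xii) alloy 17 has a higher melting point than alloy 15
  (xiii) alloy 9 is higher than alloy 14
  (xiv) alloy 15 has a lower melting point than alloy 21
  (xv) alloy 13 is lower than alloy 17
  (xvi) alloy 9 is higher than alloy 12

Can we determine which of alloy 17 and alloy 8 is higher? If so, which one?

Following every chain through alloy 8: above alloy 8 we get alloy 19; below alloy 8 we get alloy 2.
alloy 17 is not reached, and no chain runs the other way from alloy 17 to alloy 8.
So the given relations leave the order of alloy 8 and alloy 17 undetermined.

undetermined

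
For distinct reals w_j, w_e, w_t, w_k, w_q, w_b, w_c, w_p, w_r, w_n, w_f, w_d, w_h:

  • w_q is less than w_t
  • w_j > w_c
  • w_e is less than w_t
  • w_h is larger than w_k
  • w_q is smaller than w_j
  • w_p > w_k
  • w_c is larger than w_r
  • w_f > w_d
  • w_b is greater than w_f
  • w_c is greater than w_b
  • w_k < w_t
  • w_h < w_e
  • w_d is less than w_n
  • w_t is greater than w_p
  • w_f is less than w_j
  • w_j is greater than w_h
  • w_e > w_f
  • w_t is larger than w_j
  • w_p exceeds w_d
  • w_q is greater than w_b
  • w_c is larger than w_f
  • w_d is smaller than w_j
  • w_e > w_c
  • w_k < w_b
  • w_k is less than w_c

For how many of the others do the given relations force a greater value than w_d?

9

The elements the relations force above w_d are w_f, w_b, w_p, w_c, w_e, w_q, w_j, w_n, w_t — no chain reaches any other.
That is 9.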